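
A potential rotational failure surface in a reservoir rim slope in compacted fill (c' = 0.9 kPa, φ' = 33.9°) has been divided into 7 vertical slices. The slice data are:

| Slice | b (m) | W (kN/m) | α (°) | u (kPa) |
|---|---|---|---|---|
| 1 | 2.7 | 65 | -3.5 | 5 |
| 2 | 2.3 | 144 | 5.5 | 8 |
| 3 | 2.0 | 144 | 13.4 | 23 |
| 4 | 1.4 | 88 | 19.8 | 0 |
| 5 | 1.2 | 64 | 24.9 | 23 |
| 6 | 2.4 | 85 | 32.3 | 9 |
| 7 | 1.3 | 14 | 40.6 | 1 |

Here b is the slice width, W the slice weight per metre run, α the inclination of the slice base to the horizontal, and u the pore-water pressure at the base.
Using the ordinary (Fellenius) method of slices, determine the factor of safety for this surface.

Ordinary method of slices: FS = Σ[c'·Δl_i + (W_i cosα_i − u_i·Δl_i)·tanφ'] / Σ W_i sinα_i, with Δl_i = b_i / cosα_i.
Slice 1: Δl = 2.7/cos(-3.5°) = 2.705 m; N'_1 = 65·cos(-3.5°) − 5·2.705 = 51.4; c'Δl = 2.43; W sinα = -4.0
Slice 2: Δl = 2.3/cos5.5° = 2.311 m; N'_2 = 144·cos5.5° − 8·2.311 = 124.9; c'Δl = 2.08; W sinα = 13.8
Slice 3: Δl = 2.0/cos13.4° = 2.056 m; N'_3 = 144·cos13.4° − 23·2.056 = 92.8; c'Δl = 1.85; W sinα = 33.4
Slice 4: Δl = 1.4/cos19.8° = 1.488 m; N'_4 = 88·cos19.8° − 0·1.488 = 82.8; c'Δl = 1.34; W sinα = 29.8
Slice 5: Δl = 1.2/cos24.9° = 1.323 m; N'_5 = 64·cos24.9° − 23·1.323 = 27.6; c'Δl = 1.19; W sinα = 26.9
Slice 6: Δl = 2.4/cos32.3° = 2.839 m; N'_6 = 85·cos32.3° − 9·2.839 = 46.3; c'Δl = 2.56; W sinα = 45.4
Slice 7: Δl = 1.3/cos40.6° = 1.712 m; N'_7 = 14·cos40.6° − 1·1.712 = 8.9; c'Δl = 1.54; W sinα = 9.1
Σc'Δl = 13.0 kN/m; ΣN' = 434.6 kN/m; ΣW sinα = 154.5 kN/m
Resisting = 13.0 + 434.6·tan33.9° = 13.0 + 292.1 = 305.0 kN/m
FS = 305.0 / 154.5 = 1.975

FS = 1.97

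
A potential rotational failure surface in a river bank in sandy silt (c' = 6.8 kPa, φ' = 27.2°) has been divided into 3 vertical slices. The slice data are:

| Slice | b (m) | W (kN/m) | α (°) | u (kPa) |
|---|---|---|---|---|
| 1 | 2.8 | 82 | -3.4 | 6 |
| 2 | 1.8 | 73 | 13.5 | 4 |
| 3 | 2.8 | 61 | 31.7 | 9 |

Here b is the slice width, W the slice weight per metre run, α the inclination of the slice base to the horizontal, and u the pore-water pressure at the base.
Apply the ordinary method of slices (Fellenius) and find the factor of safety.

Ordinary method of slices: FS = Σ[c'·Δl_i + (W_i cosα_i − u_i·Δl_i)·tanφ'] / Σ W_i sinα_i, with Δl_i = b_i / cosα_i.
Slice 1: Δl = 2.8/cos(-3.4°) = 2.805 m; N'_1 = 82·cos(-3.4°) − 6·2.805 = 65.0; c'Δl = 19.07; W sinα = -4.9
Slice 2: Δl = 1.8/cos13.5° = 1.851 m; N'_2 = 73·cos13.5° − 4·1.851 = 63.6; c'Δl = 12.59; W sinα = 17.0
Slice 3: Δl = 2.8/cos31.7° = 3.291 m; N'_3 = 61·cos31.7° − 9·3.291 = 22.3; c'Δl = 22.38; W sinα = 32.1
Σc'Δl = 54.0 kN/m; ΣN' = 150.9 kN/m; ΣW sinα = 44.2 kN/m
Resisting = 54.0 + 150.9·tan27.2° = 54.0 + 77.5 = 131.6 kN/m
FS = 131.6 / 44.2 = 2.975

FS = 2.97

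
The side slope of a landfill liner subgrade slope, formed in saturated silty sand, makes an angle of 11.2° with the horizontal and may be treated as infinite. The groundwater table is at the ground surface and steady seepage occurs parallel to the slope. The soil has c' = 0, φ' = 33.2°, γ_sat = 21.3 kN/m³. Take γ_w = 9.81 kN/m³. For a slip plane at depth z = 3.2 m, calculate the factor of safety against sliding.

FS = 1.78

With seepage parallel to the slope and the water table at the surface, the effective normal stress on the slip plane uses the buoyant unit weight γ' = γ_sat − γ_w while the driving shear stress uses γ_sat:
FS = [c' + γ' z cos²β tanφ'] / [γ_sat z sinβ cosβ]
(For c' = 0 this reduces to FS = (γ'/γ_sat)·tanφ'/tanβ.)
γ' = 21.3 − 9.81 = 11.49 kN/m³
Numerator = 0.0 + 11.49·3.2·cos²11.2°·tan33.2° = 0.0 + 11.49·3.2·0.9623·0.6544 = 23.153 kPa
Denominator = 21.3·3.2·sin11.2°·cos11.2° = 21.3·3.2·0.1942·0.9810 = 12.987 kPa
FS = 23.153 / 12.987 = 1.783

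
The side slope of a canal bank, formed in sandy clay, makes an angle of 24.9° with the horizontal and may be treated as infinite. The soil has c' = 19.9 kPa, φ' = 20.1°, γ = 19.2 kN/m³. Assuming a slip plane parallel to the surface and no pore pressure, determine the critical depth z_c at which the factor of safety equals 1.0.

Setting FS = 1.00 in FS = [c' + γz cos²β tanφ'] / [γz sinβ cosβ] and solving for z:
z = c' / [γ cosβ (FS·sinβ − cosβ·tanφ')]
  = 19.9 / [19.2·cos24.9°·(1.00·sin24.9° − cos24.9°·tan20.1°)]
  = 19.9 / [19.2·0.9070·(1.00·0.4210 − 0.9070·0.3659)]
  = 19.9 / 1.5518 = 12.824 m

z_c = 12.82 m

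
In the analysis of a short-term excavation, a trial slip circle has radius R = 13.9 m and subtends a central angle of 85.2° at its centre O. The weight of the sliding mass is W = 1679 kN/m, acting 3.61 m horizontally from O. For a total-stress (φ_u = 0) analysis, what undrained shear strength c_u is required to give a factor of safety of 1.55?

c_u = 32.7 kPa

FS = c_u·L_a·R / (W·d), so c_u = FS·W·d / (L_a·R).
Arc length L_a = R·θ = 13.9·(85.2°·π/180) = 13.9·1.4870 = 20.67 m
c_u = 1.55·1679·3.61 / (20.67·13.9) = 9394.8 / 287.31 = 32.70 kPa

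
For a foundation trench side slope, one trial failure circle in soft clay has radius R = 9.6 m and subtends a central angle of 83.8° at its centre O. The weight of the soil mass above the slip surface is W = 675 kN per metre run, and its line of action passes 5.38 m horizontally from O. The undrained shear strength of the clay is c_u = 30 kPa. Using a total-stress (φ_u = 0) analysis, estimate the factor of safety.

Taking moments about the centre O, the resisting moment is provided by the undrained shear strength acting along the arc:
Arc length L_a = R·θ = 9.6·(83.8°·π/180) = 9.6·1.4626 = 14.04 m
M_R = c_u·L_a·R = 30·14.04·9.6 = 4043.8 kN·m/m
M_D = W·d = 675·5.38 = 3631.5 kN·m/m
FS = M_R / M_D = 4043.8 / 3631.5 = 1.114

FS = 1.11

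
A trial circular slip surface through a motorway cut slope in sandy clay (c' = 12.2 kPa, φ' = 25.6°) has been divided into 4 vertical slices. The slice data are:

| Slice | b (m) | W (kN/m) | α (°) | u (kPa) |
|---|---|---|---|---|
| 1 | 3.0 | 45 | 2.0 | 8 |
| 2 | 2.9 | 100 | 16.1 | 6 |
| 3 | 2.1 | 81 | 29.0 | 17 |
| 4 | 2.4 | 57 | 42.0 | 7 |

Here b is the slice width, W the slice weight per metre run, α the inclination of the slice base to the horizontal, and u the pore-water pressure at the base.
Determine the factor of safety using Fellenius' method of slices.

Ordinary method of slices: FS = Σ[c'·Δl_i + (W_i cosα_i − u_i·Δl_i)·tanφ'] / Σ W_i sinα_i, with Δl_i = b_i / cosα_i.
Slice 1: Δl = 3.0/cos2.0° = 3.002 m; N'_1 = 45·cos2.0° − 8·3.002 = 21.0; c'Δl = 36.62; W sinα = 1.6
Slice 2: Δl = 2.9/cos16.1° = 3.018 m; N'_2 = 100·cos16.1° − 6·3.018 = 78.0; c'Δl = 36.82; W sinα = 27.7
Slice 3: Δl = 2.1/cos29.0° = 2.401 m; N'_3 = 81·cos29.0° − 17·2.401 = 30.0; c'Δl = 29.29; W sinα = 39.3
Slice 4: Δl = 2.4/cos42.0° = 3.230 m; N'_4 = 57·cos42.0° − 7·3.230 = 19.8; c'Δl = 39.40; W sinα = 38.1
Σc'Δl = 142.1 kN/m; ΣN' = 148.7 kN/m; ΣW sinα = 106.7 kN/m
Resisting = 142.1 + 148.7·tan25.6° = 142.1 + 71.2 = 213.4 kN/m
FS = 213.4 / 106.7 = 2.000

FS = 2.00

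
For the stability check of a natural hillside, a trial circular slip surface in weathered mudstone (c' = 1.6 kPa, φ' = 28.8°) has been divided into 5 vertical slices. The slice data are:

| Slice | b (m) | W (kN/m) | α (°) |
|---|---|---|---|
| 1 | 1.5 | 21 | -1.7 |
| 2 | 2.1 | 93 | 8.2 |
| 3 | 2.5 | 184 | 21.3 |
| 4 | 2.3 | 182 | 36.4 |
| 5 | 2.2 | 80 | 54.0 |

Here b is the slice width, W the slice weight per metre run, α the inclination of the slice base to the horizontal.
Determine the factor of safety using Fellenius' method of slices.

Ordinary method of slices: FS = Σ[c'·Δl_i + (W_i cosα_i)·tanφ'] / Σ W_i sinα_i, with Δl_i = b_i / cosα_i.
Slice 1: Δl = 1.5/cos(-1.7°) = 1.501 m; N'_1 = 21·cos(-1.7°) = 21.0; c'Δl = 2.40; W sinα = -0.6
Slice 2: Δl = 2.1/cos8.2° = 2.122 m; N'_2 = 93·cos8.2° = 92.0; c'Δl = 3.39; W sinα = 13.3
Slice 3: Δl = 2.5/cos21.3° = 2.683 m; N'_3 = 184·cos21.3° = 171.4; c'Δl = 4.29; W sinα = 66.8
Slice 4: Δl = 2.3/cos36.4° = 2.858 m; N'_4 = 182·cos36.4° = 146.5; c'Δl = 4.57; W sinα = 108.0
Slice 5: Δl = 2.2/cos54.0° = 3.743 m; N'_5 = 80·cos54.0° = 47.0; c'Δl = 5.99; W sinα = 64.7
Σc'Δl = 20.6 kN/m; ΣN' = 478.0 kN/m; ΣW sinα = 252.2 kN/m
Resisting = 20.6 + 478.0·tan28.8° = 20.6 + 262.8 = 283.4 kN/m
FS = 283.4 / 252.2 = 1.124

FS = 1.12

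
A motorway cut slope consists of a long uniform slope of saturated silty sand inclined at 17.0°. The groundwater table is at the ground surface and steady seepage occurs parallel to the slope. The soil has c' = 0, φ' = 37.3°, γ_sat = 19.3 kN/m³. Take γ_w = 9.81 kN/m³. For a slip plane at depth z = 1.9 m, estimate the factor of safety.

With seepage parallel to the slope and the water table at the surface, the effective normal stress on the slip plane uses the buoyant unit weight γ' = γ_sat − γ_w while the driving shear stress uses γ_sat:
FS = [c' + γ' z cos²β tanφ'] / [γ_sat z sinβ cosβ]
(For c' = 0 this reduces to FS = (γ'/γ_sat)·tanφ'/tanβ.)
γ' = 19.3 − 9.81 = 9.49 kN/m³
Numerator = 0.0 + 9.49·1.9·cos²17.0°·tan37.3° = 0.0 + 9.49·1.9·0.9145·0.7618 = 12.562 kPa
Denominator = 19.3·1.9·sin17.0°·cos17.0° = 19.3·1.9·0.2924·0.9563 = 10.253 kPa
FS = 12.562 / 10.253 = 1.225

FS = 1.23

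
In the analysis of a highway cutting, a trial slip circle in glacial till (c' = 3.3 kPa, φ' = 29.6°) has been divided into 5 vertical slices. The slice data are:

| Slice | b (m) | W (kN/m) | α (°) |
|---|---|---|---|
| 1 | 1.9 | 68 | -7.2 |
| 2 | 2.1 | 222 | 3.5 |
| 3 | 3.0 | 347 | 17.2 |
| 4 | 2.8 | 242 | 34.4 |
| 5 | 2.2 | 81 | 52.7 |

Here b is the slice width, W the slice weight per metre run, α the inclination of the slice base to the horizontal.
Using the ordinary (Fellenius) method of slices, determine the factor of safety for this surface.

Ordinary method of slices: FS = Σ[c'·Δl_i + (W_i cosα_i)·tanφ'] / Σ W_i sinα_i, with Δl_i = b_i / cosα_i.
Slice 1: Δl = 1.9/cos(-7.2°) = 1.915 m; N'_1 = 68·cos(-7.2°) = 67.5; c'Δl = 6.32; W sinα = -8.5
Slice 2: Δl = 2.1/cos3.5° = 2.104 m; N'_2 = 222·cos3.5° = 221.6; c'Δl = 6.94; W sinα = 13.6
Slice 3: Δl = 3.0/cos17.2° = 3.140 m; N'_3 = 347·cos17.2° = 331.5; c'Δl = 10.36; W sinα = 102.6
Slice 4: Δl = 2.8/cos34.4° = 3.393 m; N'_4 = 242·cos34.4° = 199.7; c'Δl = 11.20; W sinα = 136.7
Slice 5: Δl = 2.2/cos52.7° = 3.630 m; N'_5 = 81·cos52.7° = 49.1; c'Δl = 11.98; W sinα = 64.4
Σc'Δl = 46.8 kN/m; ΣN' = 869.3 kN/m; ΣW sinα = 308.8 kN/m
Resisting = 46.8 + 869.3·tan29.6° = 46.8 + 493.8 = 540.6 kN/m
FS = 540.6 / 308.8 = 1.751

FS = 1.75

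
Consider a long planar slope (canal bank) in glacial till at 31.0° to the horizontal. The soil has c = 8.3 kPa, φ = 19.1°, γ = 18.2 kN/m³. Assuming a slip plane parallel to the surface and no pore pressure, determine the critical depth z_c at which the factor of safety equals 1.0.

Setting FS = 1.00 in FS = [c + γz cos²β tanφ] / [γz sinβ cosβ] and solving for z:
z = c / [γ cosβ (FS·sinβ − cosβ·tanφ)]
  = 8.3 / [18.2·cos31.0°·(1.00·sin31.0° − cos31.0°·tan19.1°)]
  = 8.3 / [18.2·0.8572·(1.00·0.5150 − 0.8572·0.3463)]
  = 8.3 / 3.4043 = 2.438 m

z_c = 2.44 m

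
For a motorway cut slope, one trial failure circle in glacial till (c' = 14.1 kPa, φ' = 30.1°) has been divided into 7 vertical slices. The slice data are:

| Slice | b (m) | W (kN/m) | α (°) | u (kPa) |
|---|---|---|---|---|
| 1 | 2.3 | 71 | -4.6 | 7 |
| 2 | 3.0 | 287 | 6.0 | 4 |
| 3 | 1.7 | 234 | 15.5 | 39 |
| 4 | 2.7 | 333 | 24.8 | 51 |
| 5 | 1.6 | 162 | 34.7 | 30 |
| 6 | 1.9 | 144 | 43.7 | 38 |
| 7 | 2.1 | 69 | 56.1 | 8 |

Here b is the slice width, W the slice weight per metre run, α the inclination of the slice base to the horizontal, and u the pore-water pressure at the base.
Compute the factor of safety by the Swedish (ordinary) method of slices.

Ordinary method of slices: FS = Σ[c'·Δl_i + (W_i cosα_i − u_i·Δl_i)·tanφ'] / Σ W_i sinα_i, with Δl_i = b_i / cosα_i.
Slice 1: Δl = 2.3/cos(-4.6°) = 2.307 m; N'_1 = 71·cos(-4.6°) − 7·2.307 = 54.6; c'Δl = 32.53; W sinα = -5.7
Slice 2: Δl = 3.0/cos6.0° = 3.017 m; N'_2 = 287·cos6.0° − 4·3.017 = 273.4; c'Δl = 42.53; W sinα = 30.0
Slice 3: Δl = 1.7/cos15.5° = 1.764 m; N'_3 = 234·cos15.5° − 39·1.764 = 156.7; c'Δl = 24.87; W sinα = 62.5
Slice 4: Δl = 2.7/cos24.8° = 2.974 m; N'_4 = 333·cos24.8° − 51·2.974 = 150.6; c'Δl = 41.94; W sinα = 139.7
Slice 5: Δl = 1.6/cos34.7° = 1.946 m; N'_5 = 162·cos34.7° − 30·1.946 = 74.8; c'Δl = 27.44; W sinα = 92.2
Slice 6: Δl = 1.9/cos43.7° = 2.628 m; N'_6 = 144·cos43.7° − 38·2.628 = 4.2; c'Δl = 37.06; W sinα = 99.5
Slice 7: Δl = 2.1/cos56.1° = 3.765 m; N'_7 = 69·cos56.1° − 8·3.765 = 8.4; c'Δl = 53.09; W sinα = 57.3
Σc'Δl = 259.5 kN/m; ΣN' = 722.7 kN/m; ΣW sinα = 475.5 kN/m
Resisting = 259.5 + 722.7·tan30.1° = 259.5 + 418.9 = 678.4 kN/m
FS = 678.4 / 475.5 = 1.427

FS = 1.43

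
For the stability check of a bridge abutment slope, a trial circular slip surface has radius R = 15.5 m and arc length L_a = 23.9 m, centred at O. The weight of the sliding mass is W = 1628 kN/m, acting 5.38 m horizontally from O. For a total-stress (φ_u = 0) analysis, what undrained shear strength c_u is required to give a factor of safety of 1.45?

c_u = 34.3 kPa

FS = c_u·L_a·R / (W·d), so c_u = FS·W·d / (L_a·R).
c_u = 1.45·1628·5.38 / (23.90·15.5) = 12700.0 / 370.45 = 34.28 kPa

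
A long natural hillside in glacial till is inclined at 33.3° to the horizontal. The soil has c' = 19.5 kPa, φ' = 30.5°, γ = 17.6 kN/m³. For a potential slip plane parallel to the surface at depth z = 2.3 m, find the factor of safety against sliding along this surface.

FS = 1.95

For an infinite slope with a slip plane parallel to the surface (no pore pressure): FS = [c' + γz cos²β tanφ'] / [γz sinβ cosβ].
γz = 17.6·2.3 = 40.48 kN/m²
Numerator = 19.5 + 40.48·cos²33.3°·tan30.5° = 19.5 + 40.48·0.6986·0.5890 = 36.157 kPa
Denominator = 40.48·sin33.3°·cos33.3° = 40.48·0.5490·0.8358 = 18.575 kPa
FS = 36.157 / 18.575 = 1.947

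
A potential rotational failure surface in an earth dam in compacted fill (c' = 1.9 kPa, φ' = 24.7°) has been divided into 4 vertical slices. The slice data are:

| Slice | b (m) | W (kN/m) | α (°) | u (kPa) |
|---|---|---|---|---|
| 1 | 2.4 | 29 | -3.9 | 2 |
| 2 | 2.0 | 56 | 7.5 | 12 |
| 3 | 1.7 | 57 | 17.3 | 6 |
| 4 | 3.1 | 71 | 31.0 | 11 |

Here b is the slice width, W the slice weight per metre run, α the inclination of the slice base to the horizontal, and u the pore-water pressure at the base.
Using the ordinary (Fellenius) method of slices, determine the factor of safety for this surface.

Ordinary method of slices: FS = Σ[c'·Δl_i + (W_i cosα_i − u_i·Δl_i)·tanφ'] / Σ W_i sinα_i, with Δl_i = b_i / cosα_i.
Slice 1: Δl = 2.4/cos(-3.9°) = 2.406 m; N'_1 = 29·cos(-3.9°) − 2·2.406 = 24.1; c'Δl = 4.57; W sinα = -2.0
Slice 2: Δl = 2.0/cos7.5° = 2.017 m; N'_2 = 56·cos7.5° − 12·2.017 = 31.3; c'Δl = 3.83; W sinα = 7.3
Slice 3: Δl = 1.7/cos17.3° = 1.781 m; N'_3 = 57·cos17.3° − 6·1.781 = 43.7; c'Δl = 3.38; W sinα = 17.0
Slice 4: Δl = 3.1/cos31.0° = 3.617 m; N'_4 = 71·cos31.0° − 11·3.617 = 21.1; c'Δl = 6.87; W sinα = 36.6
Σc'Δl = 18.7 kN/m; ΣN' = 120.3 kN/m; ΣW sinα = 58.9 kN/m
Resisting = 18.7 + 120.3·tan24.7° = 18.7 + 55.3 = 74.0 kN/m
FS = 74.0 / 58.9 = 1.257

FS = 1.26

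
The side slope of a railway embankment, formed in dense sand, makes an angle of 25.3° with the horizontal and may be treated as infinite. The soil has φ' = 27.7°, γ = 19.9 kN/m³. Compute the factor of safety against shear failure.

For a dry cohesionless infinite slope the factor of safety is FS = tanφ' / tanβ.
FS = tan27.7° / tan25.3° = 0.5250 / 0.4727 = 1.111

FS = 1.11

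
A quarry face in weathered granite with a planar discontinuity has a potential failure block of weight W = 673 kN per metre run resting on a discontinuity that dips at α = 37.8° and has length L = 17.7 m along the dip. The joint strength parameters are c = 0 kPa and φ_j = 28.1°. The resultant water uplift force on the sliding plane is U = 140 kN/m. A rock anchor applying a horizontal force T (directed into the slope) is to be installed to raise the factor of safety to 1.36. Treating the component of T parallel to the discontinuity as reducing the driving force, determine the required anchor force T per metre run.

T = 251 kN/m

Resolving forces along and normal to the sliding plane, with the horizontal anchor force T adding T·sinα to the effective normal force and T·cosα acting up the plane against the driving force:
FS = [cL + (W cosα − U + T sinα) tanφ_j] / [W sinα − T cosα]
Without the anchor: N' = 391.8 kN/m, driving T_d = 412.5 kN/m, resisting R = 0·17.7 + 391.8·tan28.1° = 209.2 kN/m, FS = 0.51.
Setting FS = 1.36 and solving for T:
1.36·(412.5 − T cos37.8°) = 209.2 + T sin37.8°·tan28.1°
T·(sin37.8°·tan28.1° + 1.36·cos37.8°) = 1.36·412.5 − 209.2
T·(0.6129·0.5340 + 1.36·0.7902) = 561.0 − 209.2 = 351.8
T·1.4019 = 351.8
T = 250.9 kN/m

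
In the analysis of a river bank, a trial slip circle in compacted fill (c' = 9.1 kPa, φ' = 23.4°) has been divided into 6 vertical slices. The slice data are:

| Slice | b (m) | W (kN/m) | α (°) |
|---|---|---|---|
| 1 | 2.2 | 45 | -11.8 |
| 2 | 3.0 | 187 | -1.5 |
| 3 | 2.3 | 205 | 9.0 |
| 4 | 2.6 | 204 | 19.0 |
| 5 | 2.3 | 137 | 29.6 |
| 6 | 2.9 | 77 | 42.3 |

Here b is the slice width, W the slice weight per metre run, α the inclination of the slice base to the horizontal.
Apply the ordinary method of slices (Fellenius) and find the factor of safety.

FS = 2.46

Ordinary method of slices: FS = Σ[c'·Δl_i + (W_i cosα_i)·tanφ'] / Σ W_i sinα_i, with Δl_i = b_i / cosα_i.
Slice 1: Δl = 2.2/cos(-11.8°) = 2.247 m; N'_1 = 45·cos(-11.8°) = 44.0; c'Δl = 20.45; W sinα = -9.2
Slice 2: Δl = 3.0/cos(-1.5°) = 3.001 m; N'_2 = 187·cos(-1.5°) = 186.9; c'Δl = 27.31; W sinα = -4.9
Slice 3: Δl = 2.3/cos9.0° = 2.329 m; N'_3 = 205·cos9.0° = 202.5; c'Δl = 21.19; W sinα = 32.1
Slice 4: Δl = 2.6/cos19.0° = 2.750 m; N'_4 = 204·cos19.0° = 192.9; c'Δl = 25.02; W sinα = 66.4
Slice 5: Δl = 2.3/cos29.6° = 2.645 m; N'_5 = 137·cos29.6° = 119.1; c'Δl = 24.07; W sinα = 67.7
Slice 6: Δl = 2.9/cos42.3° = 3.921 m; N'_6 = 77·cos42.3° = 57.0; c'Δl = 35.68; W sinα = 51.8
Σc'Δl = 153.7 kN/m; ΣN' = 802.4 kN/m; ΣW sinα = 203.9 kN/m
Resisting = 153.7 + 802.4·tan23.4° = 153.7 + 347.2 = 501.0 kN/m
FS = 501.0 / 203.9 = 2.457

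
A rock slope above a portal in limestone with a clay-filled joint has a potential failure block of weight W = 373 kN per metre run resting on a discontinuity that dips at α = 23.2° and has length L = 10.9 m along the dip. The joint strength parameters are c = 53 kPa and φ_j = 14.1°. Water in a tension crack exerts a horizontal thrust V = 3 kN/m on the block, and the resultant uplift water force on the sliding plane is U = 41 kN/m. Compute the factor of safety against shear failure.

FS = 4.36

Resolving the block weight along and normal to the plane and applying the Mohr–Coulomb strength on the joint:
N' = W cosα − U − V sinα = 373·cos23.2° − 41 − 3·sin23.2° = 300.7 kN/m
Driving force T = W sinα + V cosα = 373·sin23.2° + 3·cos23.2° = 149.7 kN/m
Resisting force R = c·L + N'·tanφ_j = 53·10.9 + 300.7·tan14.1° = 577.7 + 75.5 = 653.2 kN/m
FS = R / T = 653.2 / 149.7 = 4.364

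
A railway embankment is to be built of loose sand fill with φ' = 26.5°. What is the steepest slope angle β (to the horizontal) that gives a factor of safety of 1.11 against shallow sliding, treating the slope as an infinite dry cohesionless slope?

β = 24.2°

For an infinite dry cohesionless slope FS = tanφ'/tanβ, so tanβ = tanφ' / FS.
tanβ = tan26.5° / 1.11 = 0.4986 / 1.11 = 0.4492
β = arctan(0.4492) = 24.19°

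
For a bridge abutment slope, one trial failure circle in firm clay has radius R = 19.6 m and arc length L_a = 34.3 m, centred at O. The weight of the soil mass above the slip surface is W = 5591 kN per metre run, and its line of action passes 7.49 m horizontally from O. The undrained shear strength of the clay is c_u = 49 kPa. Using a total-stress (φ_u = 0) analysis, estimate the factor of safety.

Taking moments about the centre O, the resisting moment is provided by the undrained shear strength acting along the arc:
M_R = c_u·L_a·R = 49·34.30·19.6 = 32941.7 kN·m/m
M_D = W·d = 5591·7.49 = 41876.6 kN·m/m
FS = M_R / M_D = 32941.7 / 41876.6 = 0.787

FS = 0.79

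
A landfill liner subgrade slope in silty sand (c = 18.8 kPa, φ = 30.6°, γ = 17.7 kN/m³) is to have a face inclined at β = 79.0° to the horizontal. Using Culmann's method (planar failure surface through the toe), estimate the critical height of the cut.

Culmann's analysis gives the critical failure plane at α_cr = (β + φ)/2 = (79.0 + 30.6)/2 = 54.8°, and the critical height
H_c = (4c/γ) · sinβ cosφ / [1 − cos(β − φ)]
    = (4·18.8/17.7) · sin79.0°·cos30.6° / [1 − cos(48.4°)]
    = 4.249 · 0.9816·0.8607 / [1 − 0.6639]
    = 4.249 · 0.8449 / 0.3361
    = 10.68 m

H_c = 10.68 m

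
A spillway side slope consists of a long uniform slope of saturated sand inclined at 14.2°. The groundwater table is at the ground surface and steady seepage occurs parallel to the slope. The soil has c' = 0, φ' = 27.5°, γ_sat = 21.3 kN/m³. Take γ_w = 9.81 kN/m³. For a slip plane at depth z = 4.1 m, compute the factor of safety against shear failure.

With seepage parallel to the slope and the water table at the surface, the effective normal stress on the slip plane uses the buoyant unit weight γ' = γ_sat − γ_w while the driving shear stress uses γ_sat:
FS = [c' + γ' z cos²β tanφ'] / [γ_sat z sinβ cosβ]
(For c' = 0 this reduces to FS = (γ'/γ_sat)·tanφ'/tanβ.)
γ' = 21.3 − 9.81 = 11.49 kN/m³
Numerator = 0.0 + 11.49·4.1·cos²14.2°·tan27.5° = 0.0 + 11.49·4.1·0.9398·0.5206 = 23.048 kPa
Denominator = 21.3·4.1·sin14.2°·cos14.2° = 21.3·4.1·0.2453·0.9694 = 20.768 kPa
FS = 23.048 / 20.768 = 1.110

FS = 1.11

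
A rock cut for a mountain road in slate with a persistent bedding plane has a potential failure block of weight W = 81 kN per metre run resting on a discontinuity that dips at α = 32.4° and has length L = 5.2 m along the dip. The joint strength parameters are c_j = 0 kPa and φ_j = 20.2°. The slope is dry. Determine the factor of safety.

Resolving the block weight along and normal to the plane and applying the Mohr–Coulomb strength on the joint:
N' = W cosα = 81·cos32.4° = 68.4 kN/m
Driving force T = W sinα = 81·sin32.4° = 43.4 kN/m
Resisting force R = c_j·L + N'·tanφ_j = 0·5.2 + 68.4·tan20.2° = 0.0 + 25.2 = 25.2 kN/m
FS = R / T = 25.2 / 43.4 = 0.580

FS = 0.58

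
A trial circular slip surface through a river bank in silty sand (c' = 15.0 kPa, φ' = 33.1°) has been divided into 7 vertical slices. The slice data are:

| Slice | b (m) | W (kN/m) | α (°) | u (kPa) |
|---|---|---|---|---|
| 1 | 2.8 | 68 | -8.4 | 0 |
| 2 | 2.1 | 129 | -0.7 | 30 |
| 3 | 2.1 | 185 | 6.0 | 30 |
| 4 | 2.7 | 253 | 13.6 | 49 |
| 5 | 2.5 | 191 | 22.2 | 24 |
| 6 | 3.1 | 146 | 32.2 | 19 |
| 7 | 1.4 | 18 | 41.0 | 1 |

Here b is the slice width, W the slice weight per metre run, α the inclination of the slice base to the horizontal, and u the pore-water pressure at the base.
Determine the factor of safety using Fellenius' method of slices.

FS = 2.72

Ordinary method of slices: FS = Σ[c'·Δl_i + (W_i cosα_i − u_i·Δl_i)·tanφ'] / Σ W_i sinα_i, with Δl_i = b_i / cosα_i.
Slice 1: Δl = 2.8/cos(-8.4°) = 2.830 m; N'_1 = 68·cos(-8.4°) − 0·2.830 = 67.3; c'Δl = 42.46; W sinα = -9.9
Slice 2: Δl = 2.1/cos(-0.7°) = 2.100 m; N'_2 = 129·cos(-0.7°) − 30·2.100 = 66.0; c'Δl = 31.50; W sinα = -1.6
Slice 3: Δl = 2.1/cos6.0° = 2.112 m; N'_3 = 185·cos6.0° − 30·2.112 = 120.6; c'Δl = 31.67; W sinα = 19.3
Slice 4: Δl = 2.7/cos13.6° = 2.778 m; N'_4 = 253·cos13.6° − 49·2.778 = 109.8; c'Δl = 41.67; W sinα = 59.5
Slice 5: Δl = 2.5/cos22.2° = 2.700 m; N'_5 = 191·cos22.2° − 24·2.700 = 112.0; c'Δl = 40.50; W sinα = 72.2
Slice 6: Δl = 3.1/cos32.2° = 3.663 m; N'_6 = 146·cos32.2° − 19·3.663 = 53.9; c'Δl = 54.95; W sinα = 77.8
Slice 7: Δl = 1.4/cos41.0° = 1.855 m; N'_7 = 18·cos41.0° − 1·1.855 = 11.7; c'Δl = 27.83; W sinα = 11.8
Σc'Δl = 270.6 kN/m; ΣN' = 541.4 kN/m; ΣW sinα = 229.1 kN/m
Resisting = 270.6 + 541.4·tan33.1° = 270.6 + 352.9 = 623.5 kN/m
FS = 623.5 / 229.1 = 2.722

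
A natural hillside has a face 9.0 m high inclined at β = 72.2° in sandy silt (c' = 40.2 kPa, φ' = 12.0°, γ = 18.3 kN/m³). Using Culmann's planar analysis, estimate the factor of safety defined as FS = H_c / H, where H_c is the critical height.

FS = 1.81

H_c = (4c'/γ) · sinβ cosφ' / [1 − cos(β − φ')]
    = (4·40.2/18.3) · sin72.2°·cos12.0° / [1 − cos60.2°]
    = 8.787 · 0.9313 / 0.5030 = 16.27 m
FS = H_c / H = 16.27 / 9.0 = 1.808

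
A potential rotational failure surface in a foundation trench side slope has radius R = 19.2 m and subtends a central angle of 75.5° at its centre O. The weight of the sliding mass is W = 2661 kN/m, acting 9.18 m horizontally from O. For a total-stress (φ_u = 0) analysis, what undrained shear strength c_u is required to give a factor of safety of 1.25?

FS = c_u·L_a·R / (W·d), so c_u = FS·W·d / (L_a·R).
Arc length L_a = R·θ = 19.2·(75.5°·π/180) = 19.2·1.3177 = 25.30 m
c_u = 1.25·2661·9.18 / (25.30·19.2) = 30535.0 / 485.77 = 62.86 kPa

c_u = 62.9 kPa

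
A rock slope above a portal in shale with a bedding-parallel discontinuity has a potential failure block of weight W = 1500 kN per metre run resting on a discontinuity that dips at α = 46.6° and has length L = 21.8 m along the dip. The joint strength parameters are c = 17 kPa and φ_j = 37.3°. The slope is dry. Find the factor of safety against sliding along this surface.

Resolving the block weight along and normal to the plane and applying the Mohr–Coulomb strength on the joint:
N' = W cosα = 1500·cos46.6° = 1030.6 kN/m
Driving force T = W sinα = 1500·sin46.6° = 1089.9 kN/m
Resisting force R = c·L + N'·tanφ_j = 17·21.8 + 1030.6·tan37.3° = 370.6 + 785.1 = 1155.7 kN/m
FS = R / T = 1155.7 / 1089.9 = 1.060

FS = 1.06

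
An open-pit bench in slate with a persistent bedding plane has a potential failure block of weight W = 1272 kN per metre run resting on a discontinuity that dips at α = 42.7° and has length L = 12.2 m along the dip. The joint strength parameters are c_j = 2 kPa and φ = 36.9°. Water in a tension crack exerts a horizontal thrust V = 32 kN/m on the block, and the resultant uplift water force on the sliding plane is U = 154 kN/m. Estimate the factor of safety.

FS = 0.67

Resolving the block weight along and normal to the plane and applying the Mohr–Coulomb strength on the joint:
N' = W cosα − U − V sinα = 1272·cos42.7° − 154 − 32·sin42.7° = 759.1 kN/m
Driving force T = W sinα + V cosα = 1272·sin42.7° + 32·cos42.7° = 886.1 kN/m
Resisting force R = c_j·L + N'·tanφ = 2·12.2 + 759.1·tan36.9° = 24.4 + 570.0 = 594.4 kN/m
FS = R / T = 594.4 / 886.1 = 0.671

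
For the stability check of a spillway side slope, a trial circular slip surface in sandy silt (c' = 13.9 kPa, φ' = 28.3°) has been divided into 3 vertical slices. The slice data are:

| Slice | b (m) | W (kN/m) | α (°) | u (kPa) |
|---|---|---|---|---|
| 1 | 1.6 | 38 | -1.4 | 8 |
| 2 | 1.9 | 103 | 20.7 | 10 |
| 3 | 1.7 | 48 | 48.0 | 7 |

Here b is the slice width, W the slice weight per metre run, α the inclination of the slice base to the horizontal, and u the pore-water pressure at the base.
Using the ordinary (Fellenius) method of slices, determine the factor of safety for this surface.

Ordinary method of slices: FS = Σ[c'·Δl_i + (W_i cosα_i − u_i·Δl_i)·tanφ'] / Σ W_i sinα_i, with Δl_i = b_i / cosα_i.
Slice 1: Δl = 1.6/cos(-1.4°) = 1.600 m; N'_1 = 38·cos(-1.4°) − 8·1.600 = 25.2; c'Δl = 22.25; W sinα = -0.9
Slice 2: Δl = 1.9/cos20.7° = 2.031 m; N'_2 = 103·cos20.7° − 10·2.031 = 76.0; c'Δl = 28.23; W sinα = 36.4
Slice 3: Δl = 1.7/cos48.0° = 2.541 m; N'_3 = 48·cos48.0° − 7·2.541 = 14.3; c'Δl = 35.31; W sinα = 35.7
Σc'Δl = 85.8 kN/m; ΣN' = 115.6 kN/m; ΣW sinα = 71.2 kN/m
Resisting = 85.8 + 115.6·tan28.3° = 85.8 + 62.2 = 148.0 kN/m
FS = 148.0 / 71.2 = 2.080

FS = 2.08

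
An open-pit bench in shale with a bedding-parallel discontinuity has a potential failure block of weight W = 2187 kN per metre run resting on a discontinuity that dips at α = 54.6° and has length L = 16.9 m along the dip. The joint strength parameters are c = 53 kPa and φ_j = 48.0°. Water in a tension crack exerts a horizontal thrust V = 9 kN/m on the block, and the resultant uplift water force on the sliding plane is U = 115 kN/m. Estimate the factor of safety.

FS = 1.21

Resolving the block weight along and normal to the plane and applying the Mohr–Coulomb strength on the joint:
N' = W cosα − U − V sinα = 2187·cos54.6° − 115 − 9·sin54.6° = 1144.6 kN/m
Driving force T = W sinα + V cosα = 2187·sin54.6° + 9·cos54.6° = 1787.9 kN/m
Resisting force R = c·L + N'·tanφ_j = 53·16.9 + 1144.6·tan48.0° = 895.7 + 1271.2 = 2166.9 kN/m
FS = R / T = 2166.9 / 1787.9 = 1.212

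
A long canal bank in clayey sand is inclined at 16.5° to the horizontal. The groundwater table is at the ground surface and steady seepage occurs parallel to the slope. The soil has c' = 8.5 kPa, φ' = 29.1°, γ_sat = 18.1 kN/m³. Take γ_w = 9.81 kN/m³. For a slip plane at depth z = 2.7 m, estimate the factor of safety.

With seepage parallel to the slope and the water table at the surface, the effective normal stress on the slip plane uses the buoyant unit weight γ' = γ_sat − γ_w while the driving shear stress uses γ_sat:
FS = [c' + γ' z cos²β tanφ'] / [γ_sat z sinβ cosβ]
γ' = 18.1 − 9.81 = 8.29 kN/m³
Numerator = 8.5 + 8.29·2.7·cos²16.5°·tan29.1° = 8.5 + 8.29·2.7·0.9193·0.5566 = 19.953 kPa
Denominator = 18.1·2.7·sin16.5°·cos16.5° = 18.1·2.7·0.2840·0.9588 = 13.308 kPa
FS = 19.953 / 13.308 = 1.499

FS = 1.50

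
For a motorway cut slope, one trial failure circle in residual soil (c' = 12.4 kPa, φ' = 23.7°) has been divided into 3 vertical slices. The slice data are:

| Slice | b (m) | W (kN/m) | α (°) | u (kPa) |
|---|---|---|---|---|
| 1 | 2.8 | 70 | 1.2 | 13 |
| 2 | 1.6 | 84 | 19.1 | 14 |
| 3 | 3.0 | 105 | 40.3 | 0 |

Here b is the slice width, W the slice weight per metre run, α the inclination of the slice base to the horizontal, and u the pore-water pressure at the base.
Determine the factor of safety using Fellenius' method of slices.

Ordinary method of slices: FS = Σ[c'·Δl_i + (W_i cosα_i − u_i·Δl_i)·tanφ'] / Σ W_i sinα_i, with Δl_i = b_i / cosα_i.
Slice 1: Δl = 2.8/cos1.2° = 2.801 m; N'_1 = 70·cos1.2° − 13·2.801 = 33.6; c'Δl = 34.73; W sinα = 1.5
Slice 2: Δl = 1.6/cos19.1° = 1.693 m; N'_2 = 84·cos19.1° − 14·1.693 = 55.7; c'Δl = 21.00; W sinα = 27.5
Slice 3: Δl = 3.0/cos40.3° = 3.934 m; N'_3 = 105·cos40.3° − 0·3.934 = 80.1; c'Δl = 48.78; W sinα = 67.9
Σc'Δl = 104.5 kN/m; ΣN' = 169.3 kN/m; ΣW sinα = 96.9 kN/m
Resisting = 104.5 + 169.3·tan23.7° = 104.5 + 74.3 = 178.8 kN/m
FS = 178.8 / 96.9 = 1.846

FS = 1.85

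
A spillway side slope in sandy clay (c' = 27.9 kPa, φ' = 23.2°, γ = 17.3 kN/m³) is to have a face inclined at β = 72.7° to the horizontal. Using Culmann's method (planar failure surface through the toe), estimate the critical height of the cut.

Culmann's analysis gives the critical failure plane at α_cr = (β + φ')/2 = (72.7 + 23.2)/2 = 48.0°, and the critical height
H_c = (4c'/γ) · sinβ cosφ' / [1 − cos(β − φ')]
    = (4·27.9/17.3) · sin72.7°·cos23.2° / [1 − cos(49.5°)]
    = 6.451 · 0.9548·0.9191 / [1 − 0.6494]
    = 6.451 · 0.8776 / 0.3506
    = 16.15 m

H_c = 16.15 m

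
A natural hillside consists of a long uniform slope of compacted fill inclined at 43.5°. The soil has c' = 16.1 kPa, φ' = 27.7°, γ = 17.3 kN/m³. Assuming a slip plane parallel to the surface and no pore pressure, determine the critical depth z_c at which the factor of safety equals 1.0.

Setting FS = 1.00 in FS = [c' + γz cos²β tanφ'] / [γz sinβ cosβ] and solving for z:
z = c' / [γ cosβ (FS·sinβ − cosβ·tanφ')]
  = 16.1 / [17.3·cos43.5°·(1.00·sin43.5° − cos43.5°·tan27.7°)]
  = 16.1 / [17.3·0.7254·(1.00·0.6884 − 0.7254·0.5250)]
  = 16.1 / 3.8591 = 4.172 m

z_c = 4.17 m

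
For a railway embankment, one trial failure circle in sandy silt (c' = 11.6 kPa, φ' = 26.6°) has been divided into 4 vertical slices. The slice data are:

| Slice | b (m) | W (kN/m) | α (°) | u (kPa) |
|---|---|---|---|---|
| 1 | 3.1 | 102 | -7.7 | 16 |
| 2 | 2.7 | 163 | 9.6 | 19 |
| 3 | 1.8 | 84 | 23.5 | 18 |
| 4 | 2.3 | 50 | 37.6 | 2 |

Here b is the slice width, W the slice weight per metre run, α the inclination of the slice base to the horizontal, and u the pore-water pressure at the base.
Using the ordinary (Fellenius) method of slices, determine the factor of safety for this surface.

Ordinary method of slices: FS = Σ[c'·Δl_i + (W_i cosα_i − u_i·Δl_i)·tanφ'] / Σ W_i sinα_i, with Δl_i = b_i / cosα_i.
Slice 1: Δl = 3.1/cos(-7.7°) = 3.128 m; N'_1 = 102·cos(-7.7°) − 16·3.128 = 51.0; c'Δl = 36.29; W sinα = -13.7
Slice 2: Δl = 2.7/cos9.6° = 2.738 m; N'_2 = 163·cos9.6° − 19·2.738 = 108.7; c'Δl = 31.76; W sinα = 27.2
Slice 3: Δl = 1.8/cos23.5° = 1.963 m; N'_3 = 84·cos23.5° − 18·1.963 = 41.7; c'Δl = 22.77; W sinα = 33.5
Slice 4: Δl = 2.3/cos37.6° = 2.903 m; N'_4 = 50·cos37.6° − 2·2.903 = 33.8; c'Δl = 33.67; W sinα = 30.5
Σc'Δl = 124.5 kN/m; ΣN' = 235.2 kN/m; ΣW sinα = 77.5 kN/m
Resisting = 124.5 + 235.2·tan26.6° = 124.5 + 117.8 = 242.3 kN/m
FS = 242.3 / 77.5 = 3.126

FS = 3.13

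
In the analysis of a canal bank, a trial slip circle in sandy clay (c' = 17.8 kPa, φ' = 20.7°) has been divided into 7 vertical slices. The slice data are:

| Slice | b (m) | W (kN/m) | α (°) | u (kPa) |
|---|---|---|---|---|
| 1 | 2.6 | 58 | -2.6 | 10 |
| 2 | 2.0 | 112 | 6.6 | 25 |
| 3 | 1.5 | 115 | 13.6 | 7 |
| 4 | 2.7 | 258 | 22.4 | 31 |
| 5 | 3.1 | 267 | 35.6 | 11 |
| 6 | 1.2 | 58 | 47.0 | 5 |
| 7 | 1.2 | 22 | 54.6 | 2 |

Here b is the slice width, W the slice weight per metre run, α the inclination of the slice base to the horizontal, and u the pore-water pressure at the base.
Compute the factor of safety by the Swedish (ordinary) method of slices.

FS = 1.45

Ordinary method of slices: FS = Σ[c'·Δl_i + (W_i cosα_i − u_i·Δl_i)·tanφ'] / Σ W_i sinα_i, with Δl_i = b_i / cosα_i.
Slice 1: Δl = 2.6/cos(-2.6°) = 2.603 m; N'_1 = 58·cos(-2.6°) − 10·2.603 = 31.9; c'Δl = 46.33; W sinα = -2.6
Slice 2: Δl = 2.0/cos6.6° = 2.013 m; N'_2 = 112·cos6.6° − 25·2.013 = 60.9; c'Δl = 35.84; W sinα = 12.9
Slice 3: Δl = 1.5/cos13.6° = 1.543 m; N'_3 = 115·cos13.6° − 7·1.543 = 101.0; c'Δl = 27.47; W sinα = 27.0
Slice 4: Δl = 2.7/cos22.4° = 2.920 m; N'_4 = 258·cos22.4° − 31·2.920 = 148.0; c'Δl = 51.98; W sinα = 98.3
Slice 5: Δl = 3.1/cos35.6° = 3.813 m; N'_5 = 267·cos35.6° − 11·3.813 = 175.2; c'Δl = 67.86; W sinα = 155.4
Slice 6: Δl = 1.2/cos47.0° = 1.760 m; N'_6 = 58·cos47.0° − 5·1.760 = 30.8; c'Δl = 31.32; W sinα = 42.4
Slice 7: Δl = 1.2/cos54.6° = 2.072 m; N'_7 = 22·cos54.6° − 2·2.072 = 8.6; c'Δl = 36.87; W sinα = 17.9
Σc'Δl = 297.7 kN/m; ΣN' = 556.3 kN/m; ΣW sinα = 351.4 kN/m
Resisting = 297.7 + 556.3·tan20.7° = 297.7 + 210.2 = 507.9 kN/m
FS = 507.9 / 351.4 = 1.445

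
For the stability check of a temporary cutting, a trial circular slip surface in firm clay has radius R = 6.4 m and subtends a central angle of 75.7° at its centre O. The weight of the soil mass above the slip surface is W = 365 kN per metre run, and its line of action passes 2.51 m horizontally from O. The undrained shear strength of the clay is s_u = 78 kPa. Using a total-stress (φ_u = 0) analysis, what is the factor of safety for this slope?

Taking moments about the centre O, the resisting moment is provided by the undrained shear strength acting along the arc:
Arc length L_a = R·θ = 6.4·(75.7°·π/180) = 6.4·1.3212 = 8.46 m
M_R = s_u·L_a·R = 78·8.46·6.4 = 4221.1 kN·m/m
M_D = W·d = 365·2.51 = 916.1 kN·m/m
FS = M_R / M_D = 4221.1 / 916.1 = 4.607

FS = 4.61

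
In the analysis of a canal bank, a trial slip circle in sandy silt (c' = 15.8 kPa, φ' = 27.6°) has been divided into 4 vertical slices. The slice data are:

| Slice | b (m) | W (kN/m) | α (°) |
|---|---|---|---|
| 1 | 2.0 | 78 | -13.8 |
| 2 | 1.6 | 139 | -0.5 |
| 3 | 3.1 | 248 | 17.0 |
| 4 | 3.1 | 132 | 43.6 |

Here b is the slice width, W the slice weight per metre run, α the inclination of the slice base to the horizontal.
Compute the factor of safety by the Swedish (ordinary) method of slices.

FS = 3.22

Ordinary method of slices: FS = Σ[c'·Δl_i + (W_i cosα_i)·tanφ'] / Σ W_i sinα_i, with Δl_i = b_i / cosα_i.
Slice 1: Δl = 2.0/cos(-13.8°) = 2.059 m; N'_1 = 78·cos(-13.8°) = 75.7; c'Δl = 32.54; W sinα = -18.6
Slice 2: Δl = 1.6/cos(-0.5°) = 1.600 m; N'_2 = 139·cos(-0.5°) = 139.0; c'Δl = 25.28; W sinα = -1.2
Slice 3: Δl = 3.1/cos17.0° = 3.242 m; N'_3 = 248·cos17.0° = 237.2; c'Δl = 51.22; W sinα = 72.5
Slice 4: Δl = 3.1/cos43.6° = 4.281 m; N'_4 = 132·cos43.6° = 95.6; c'Δl = 67.64; W sinα = 91.0
Σc'Δl = 176.7 kN/m; ΣN' = 547.5 kN/m; ΣW sinα = 143.7 kN/m
Resisting = 176.7 + 547.5·tan27.6° = 176.7 + 286.2 = 462.9 kN/m
FS = 462.9 / 143.7 = 3.221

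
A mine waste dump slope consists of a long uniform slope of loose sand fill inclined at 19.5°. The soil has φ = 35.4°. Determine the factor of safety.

FS = 2.01

For a dry cohesionless infinite slope the factor of safety is FS = tanφ / tanβ.
FS = tan35.4° / tan19.5° = 0.7107 / 0.3541 = 2.007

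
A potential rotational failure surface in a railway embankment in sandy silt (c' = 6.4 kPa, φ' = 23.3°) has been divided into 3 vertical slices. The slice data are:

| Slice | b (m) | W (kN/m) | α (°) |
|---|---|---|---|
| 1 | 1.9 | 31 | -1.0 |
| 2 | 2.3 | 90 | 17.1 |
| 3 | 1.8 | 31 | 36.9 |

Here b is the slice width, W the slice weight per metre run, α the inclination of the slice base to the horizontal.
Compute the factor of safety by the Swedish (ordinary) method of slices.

FS = 2.31

Ordinary method of slices: FS = Σ[c'·Δl_i + (W_i cosα_i)·tanφ'] / Σ W_i sinα_i, with Δl_i = b_i / cosα_i.
Slice 1: Δl = 1.9/cos(-1.0°) = 1.900 m; N'_1 = 31·cos(-1.0°) = 31.0; c'Δl = 12.16; W sinα = -0.5
Slice 2: Δl = 2.3/cos17.1° = 2.406 m; N'_2 = 90·cos17.1° = 86.0; c'Δl = 15.40; W sinα = 26.5
Slice 3: Δl = 1.8/cos36.9° = 2.251 m; N'_3 = 31·cos36.9° = 24.8; c'Δl = 14.41; W sinα = 18.6
Σc'Δl = 42.0 kN/m; ΣN' = 141.8 kN/m; ΣW sinα = 44.5 kN/m
Resisting = 42.0 + 141.8·tan23.3° = 42.0 + 61.1 = 103.0 kN/m
FS = 103.0 / 44.5 = 2.314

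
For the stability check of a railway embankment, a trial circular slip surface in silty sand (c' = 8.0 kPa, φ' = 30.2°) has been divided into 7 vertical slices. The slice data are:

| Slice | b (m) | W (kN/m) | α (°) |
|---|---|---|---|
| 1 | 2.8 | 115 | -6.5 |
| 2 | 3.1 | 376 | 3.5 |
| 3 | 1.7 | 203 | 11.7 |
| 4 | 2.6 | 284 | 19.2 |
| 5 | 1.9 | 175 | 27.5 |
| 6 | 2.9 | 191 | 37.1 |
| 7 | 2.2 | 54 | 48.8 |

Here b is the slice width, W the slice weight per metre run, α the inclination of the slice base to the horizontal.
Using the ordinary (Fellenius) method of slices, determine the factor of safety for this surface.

Ordinary method of slices: FS = Σ[c'·Δl_i + (W_i cosα_i)·tanφ'] / Σ W_i sinα_i, with Δl_i = b_i / cosα_i.
Slice 1: Δl = 2.8/cos(-6.5°) = 2.818 m; N'_1 = 115·cos(-6.5°) = 114.3; c'Δl = 22.54; W sinα = -13.0
Slice 2: Δl = 3.1/cos3.5° = 3.106 m; N'_2 = 376·cos3.5° = 375.3; c'Δl = 24.85; W sinα = 23.0
Slice 3: Δl = 1.7/cos11.7° = 1.736 m; N'_3 = 203·cos11.7° = 198.8; c'Δl = 13.89; W sinα = 41.2
Slice 4: Δl = 2.6/cos19.2° = 2.753 m; N'_4 = 284·cos19.2° = 268.2; c'Δl = 22.03; W sinα = 93.4
Slice 5: Δl = 1.9/cos27.5° = 2.142 m; N'_5 = 175·cos27.5° = 155.2; c'Δl = 17.14; W sinα = 80.8
Slice 6: Δl = 2.9/cos37.1° = 3.636 m; N'_6 = 191·cos37.1° = 152.3; c'Δl = 29.09; W sinα = 115.2
Slice 7: Δl = 2.2/cos48.8° = 3.340 m; N'_7 = 54·cos48.8° = 35.6; c'Δl = 26.72; W sinα = 40.6
Σc'Δl = 156.2 kN/m; ΣN' = 1299.7 kN/m; ΣW sinα = 381.1 kN/m
Resisting = 156.2 + 1299.7·tan30.2° = 156.2 + 756.4 = 912.7 kN/m
FS = 912.7 / 381.1 = 2.395

FS = 2.39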